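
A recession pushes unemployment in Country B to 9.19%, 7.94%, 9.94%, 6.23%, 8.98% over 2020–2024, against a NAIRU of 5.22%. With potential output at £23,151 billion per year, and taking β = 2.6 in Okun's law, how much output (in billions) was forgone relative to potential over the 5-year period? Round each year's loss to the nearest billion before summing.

Year 2020: gap = -2.6 × (9.19 - 5.22) = -10.322%, loss ≈ 23151 × 10.322/100 ≈ 2390.
Year 2021: gap = -2.6 × (7.94 - 5.22) = -7.072%, loss ≈ 23151 × 7.072/100 ≈ 1637.
Year 2022: gap = -2.6 × (9.94 - 5.22) = -12.272%, loss ≈ 23151 × 12.272/100 ≈ 2841.
Year 2023: gap = -2.6 × (6.23 - 5.22) = -2.626%, loss ≈ 23151 × 2.626/100 ≈ 608.
Year 2024: gap = -2.6 × (8.98 - 5.22) = -9.776%, loss ≈ 23151 × 9.776/100 ≈ 2263.
Total lost output = 2390 + 1637 + 2841 + 608 + 2263 = 9739 billion.

£9,739 billion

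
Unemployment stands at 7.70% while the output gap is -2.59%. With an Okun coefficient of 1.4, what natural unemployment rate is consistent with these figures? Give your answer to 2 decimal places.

From Okun's law, u - u* = -(output gap)/β = -(-2.59)/1.4 = 1.85 points.
So u* = 7.7 - 1.85 = 5.85%.

5.85%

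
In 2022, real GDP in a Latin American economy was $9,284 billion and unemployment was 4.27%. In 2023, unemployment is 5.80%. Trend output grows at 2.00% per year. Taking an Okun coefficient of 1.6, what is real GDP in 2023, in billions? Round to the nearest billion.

$9,242 billion

Δu = 5.8 - 4.27 = 1.53 points.
Okun's law (growth form): g_Y = g_Y* - β × Δu = 2.00 - 1.6 × (1.53) = 2 - 2.448 = -0.448%.
Real GDP in the next year = 9284 × (1 - 0.448/100) = 9284 × 0.99552 ≈ 9242 billion.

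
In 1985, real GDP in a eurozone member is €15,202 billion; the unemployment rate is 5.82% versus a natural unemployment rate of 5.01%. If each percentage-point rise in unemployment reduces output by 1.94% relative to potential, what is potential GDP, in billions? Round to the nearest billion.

Unemployment gap = 5.82 - 5.01 = 0.81 points, so output gap = -1.94 × 0.81 = -1.5714%.
Since Y = Y* × (1 + gap/100), Y* = 15202/0.984286 ≈ 15445 billion.

€15,445 billion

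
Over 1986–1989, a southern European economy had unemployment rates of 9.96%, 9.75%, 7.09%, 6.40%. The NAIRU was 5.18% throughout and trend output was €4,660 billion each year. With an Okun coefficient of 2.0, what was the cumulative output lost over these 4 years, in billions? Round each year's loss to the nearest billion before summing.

€1,163 billion

Year 1986: gap = -2.0 × (9.96 - 5.18) = -9.56%, loss ≈ 4660 × 9.56/100 ≈ 445.
Year 1987: gap = -2.0 × (9.75 - 5.18) = -9.14%, loss ≈ 4660 × 9.14/100 ≈ 426.
Year 1988: gap = -2.0 × (7.09 - 5.18) = -3.82%, loss ≈ 4660 × 3.82/100 ≈ 178.
Year 1989: gap = -2.0 × (6.4 - 5.18) = -2.44%, loss ≈ 4660 × 2.44/100 ≈ 114.
Total lost output = 445 + 426 + 178 + 114 = 1163 billion.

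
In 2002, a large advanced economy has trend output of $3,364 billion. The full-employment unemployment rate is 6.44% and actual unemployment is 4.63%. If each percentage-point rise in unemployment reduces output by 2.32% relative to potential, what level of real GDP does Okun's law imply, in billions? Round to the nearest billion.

Unemployment gap = 4.63 - 6.44 = -1.81 points, so the output gap is -2.32 × (-1.81) = 4.1992%.
Actual GDP = 3364 × (1 + 4.1992/100) = 3364 × 1.041992 ≈ 3505 billion.

$3,505 billion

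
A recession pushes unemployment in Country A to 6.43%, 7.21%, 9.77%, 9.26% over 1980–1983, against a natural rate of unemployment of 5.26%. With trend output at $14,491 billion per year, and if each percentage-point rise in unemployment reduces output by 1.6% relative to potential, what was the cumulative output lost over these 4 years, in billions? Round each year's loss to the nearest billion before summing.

$2,696 billion

Year 1980: gap = -1.6 × (6.43 - 5.26) = -1.872%, loss ≈ 14491 × 1.872/100 ≈ 271.
Year 1981: gap = -1.6 × (7.21 - 5.26) = -3.12%, loss ≈ 14491 × 3.12/100 ≈ 452.
Year 1982: gap = -1.6 × (9.77 - 5.26) = -7.216%, loss ≈ 14491 × 7.216/100 ≈ 1046.
Year 1983: gap = -1.6 × (9.26 - 5.26) = -6.4%, loss ≈ 14491 × 6.4/100 ≈ 927.
Total lost output = 271 + 452 + 1046 + 927 = 2696 billion.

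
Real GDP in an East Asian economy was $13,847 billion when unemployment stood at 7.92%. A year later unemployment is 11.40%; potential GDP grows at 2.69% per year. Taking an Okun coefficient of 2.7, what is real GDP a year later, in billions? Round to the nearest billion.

Δu = 11.4 - 7.92 = 3.48 points.
Okun's law (growth form): g_Y = g_Y* - β × Δu = 2.69 - 2.7 × (3.48) = 2.69 - 9.396 = -6.706%.
Real GDP in the next year = 13847 × (1 - 6.706/100) = 13847 × 0.93294 ≈ 12918 billion.

$12,918 billion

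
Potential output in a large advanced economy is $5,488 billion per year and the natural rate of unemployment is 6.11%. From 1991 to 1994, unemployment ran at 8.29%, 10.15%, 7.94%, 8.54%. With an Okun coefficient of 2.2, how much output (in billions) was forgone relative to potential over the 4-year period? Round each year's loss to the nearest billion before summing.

Year 1991: gap = -2.2 × (8.29 - 6.11) = -4.796%, loss ≈ 5488 × 4.796/100 ≈ 263.
Year 1992: gap = -2.2 × (10.15 - 6.11) = -8.888%, loss ≈ 5488 × 8.888/100 ≈ 488.
Year 1993: gap = -2.2 × (7.94 - 6.11) = -4.026%, loss ≈ 5488 × 4.026/100 ≈ 221.
Year 1994: gap = -2.2 × (8.54 - 6.11) = -5.346%, loss ≈ 5488 × 5.346/100 ≈ 293.
Total lost output = 263 + 488 + 221 + 293 = 1265 billion.

$1,265 billion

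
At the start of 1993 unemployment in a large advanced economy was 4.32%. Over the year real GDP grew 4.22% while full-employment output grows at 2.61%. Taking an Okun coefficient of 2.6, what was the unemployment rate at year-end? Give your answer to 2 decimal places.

Growth-rate Okun's law: g_Y = g_Y* - β × Δu, so Δu = (g_Y* - g_Y)/β.
Δu = (2.61 - 4.22)/2.6 = -1.61/2.6 = -0.62 percentage points.
Year-end unemployment = 4.32 - 0.62 = 3.70%.

3.70%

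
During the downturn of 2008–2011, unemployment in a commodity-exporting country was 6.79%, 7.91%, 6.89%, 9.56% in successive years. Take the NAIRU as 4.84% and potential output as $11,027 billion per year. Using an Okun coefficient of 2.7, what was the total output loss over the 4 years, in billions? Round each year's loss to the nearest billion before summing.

Year 2008: gap = -2.7 × (6.79 - 4.84) = -5.265%, loss ≈ 11027 × 5.265/100 ≈ 581.
Year 2009: gap = -2.7 × (7.91 - 4.84) = -8.289%, loss ≈ 11027 × 8.289/100 ≈ 914.
Year 2010: gap = -2.7 × (6.89 - 4.84) = -5.535%, loss ≈ 11027 × 5.535/100 ≈ 610.
Year 2011: gap = -2.7 × (9.56 - 4.84) = -12.744%, loss ≈ 11027 × 12.744/100 ≈ 1405.
Total lost output = 581 + 914 + 610 + 1405 = 3510 billion.

$3,510 billion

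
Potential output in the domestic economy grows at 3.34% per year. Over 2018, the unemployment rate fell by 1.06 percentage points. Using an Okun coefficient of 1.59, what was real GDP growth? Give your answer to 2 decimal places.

5.03%

Growth-rate Okun's law: g_Y = g_Y* - β × Δu.
g_Y = 3.34 - 1.59 × (-1.06) = 3.34 + 1.6854 = 5.0254%, i.e. 5.03% to 2 d.p.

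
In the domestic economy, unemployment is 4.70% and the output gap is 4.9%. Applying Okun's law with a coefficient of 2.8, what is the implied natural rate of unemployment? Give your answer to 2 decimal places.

6.45%

From Okun's law, u - u* = -(output gap)/β = -(4.9)/2.8 = -1.75 points.
So u* = 4.7 + 1.75 = 6.45%.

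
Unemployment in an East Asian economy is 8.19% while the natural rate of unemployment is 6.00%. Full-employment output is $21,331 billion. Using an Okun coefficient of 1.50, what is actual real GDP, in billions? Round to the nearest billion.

$20,630 billion

Unemployment gap = 8.19 - 6 = 2.19 points, so the output gap is -1.5 × 2.19 = -3.285%.
Actual GDP = 21331 × (1 - 3.285/100) = 21331 × 0.96715 ≈ 20630 billion.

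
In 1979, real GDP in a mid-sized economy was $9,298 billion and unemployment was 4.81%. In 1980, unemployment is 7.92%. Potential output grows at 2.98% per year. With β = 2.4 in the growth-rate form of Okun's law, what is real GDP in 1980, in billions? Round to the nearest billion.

$8,881 billion

Δu = 7.92 - 4.81 = 3.11 points.
Okun's law (growth form): g_Y = g_Y* - β × Δu = 2.98 - 2.4 × (3.11) = 2.98 - 7.464 = -4.484%.
Real GDP in the next year = 9298 × (1 - 4.484/100) = 9298 × 0.95516 ≈ 8881 billion.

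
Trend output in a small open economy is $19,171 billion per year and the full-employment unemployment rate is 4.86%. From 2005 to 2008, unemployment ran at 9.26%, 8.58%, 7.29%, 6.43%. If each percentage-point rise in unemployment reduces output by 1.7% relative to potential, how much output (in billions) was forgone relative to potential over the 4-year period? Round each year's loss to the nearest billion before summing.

Year 2005: gap = -1.7 × (9.26 - 4.86) = -7.48%, loss ≈ 19171 × 7.48/100 ≈ 1434.
Year 2006: gap = -1.7 × (8.58 - 4.86) = -6.324%, loss ≈ 19171 × 6.324/100 ≈ 1212.
Year 2007: gap = -1.7 × (7.29 - 4.86) = -4.131%, loss ≈ 19171 × 4.131/100 ≈ 792.
Year 2008: gap = -1.7 × (6.43 - 4.86) = -2.669%, loss ≈ 19171 × 2.669/100 ≈ 512.
Total lost output = 1434 + 1212 + 792 + 512 = 3950 billion.

$3,950 billion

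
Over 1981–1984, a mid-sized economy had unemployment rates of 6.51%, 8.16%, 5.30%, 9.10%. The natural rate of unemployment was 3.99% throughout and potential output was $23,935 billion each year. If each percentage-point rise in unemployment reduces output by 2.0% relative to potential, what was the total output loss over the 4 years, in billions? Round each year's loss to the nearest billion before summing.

$6,275 billion

Year 1981: gap = -2.0 × (6.51 - 3.99) = -5.04%, loss ≈ 23935 × 5.04/100 ≈ 1206.
Year 1982: gap = -2.0 × (8.16 - 3.99) = -8.34%, loss ≈ 23935 × 8.34/100 ≈ 1996.
Year 1983: gap = -2.0 × (5.3 - 3.99) = -2.62%, loss ≈ 23935 × 2.62/100 ≈ 627.
Year 1984: gap = -2.0 × (9.1 - 3.99) = -10.22%, loss ≈ 23935 × 10.22/100 ≈ 2446.
Total lost output = 1206 + 1996 + 627 + 2446 = 6275 billion.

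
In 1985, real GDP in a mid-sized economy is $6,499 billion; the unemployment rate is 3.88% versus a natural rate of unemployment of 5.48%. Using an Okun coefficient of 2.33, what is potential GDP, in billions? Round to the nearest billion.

Unemployment gap = 3.88 - 5.48 = -1.6 points, so output gap = -2.33 × (-1.6) = 3.728%.
Since Y = Y* × (1 + gap/100), Y* = 6499/1.03728 ≈ 6265 billion.

$6,265 billion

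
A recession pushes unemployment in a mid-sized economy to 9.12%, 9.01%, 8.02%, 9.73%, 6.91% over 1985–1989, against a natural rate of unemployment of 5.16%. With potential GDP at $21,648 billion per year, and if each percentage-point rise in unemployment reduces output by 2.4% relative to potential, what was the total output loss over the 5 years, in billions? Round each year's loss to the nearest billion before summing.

$8,826 billion

Year 1985: gap = -2.4 × (9.12 - 5.16) = -9.504%, loss ≈ 21648 × 9.504/100 ≈ 2057.
Year 1986: gap = -2.4 × (9.01 - 5.16) = -9.24%, loss ≈ 21648 × 9.24/100 ≈ 2000.
Year 1987: gap = -2.4 × (8.02 - 5.16) = -6.864%, loss ≈ 21648 × 6.864/100 ≈ 1486.
Year 1988: gap = -2.4 × (9.73 - 5.16) = -10.968%, loss ≈ 21648 × 10.968/100 ≈ 2374.
Year 1989: gap = -2.4 × (6.91 - 5.16) = -4.2%, loss ≈ 21648 × 4.2/100 ≈ 909.
Total lost output = 2057 + 2000 + 1486 + 2374 + 909 = 8826 billion.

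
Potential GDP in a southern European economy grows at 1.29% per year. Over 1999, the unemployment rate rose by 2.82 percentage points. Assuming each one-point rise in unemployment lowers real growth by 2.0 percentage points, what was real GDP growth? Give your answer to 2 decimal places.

-4.35%

Growth-rate Okun's law: g_Y = g_Y* - β × Δu.
g_Y = 1.29 - 2.0 × (2.82) = 1.29 - 5.64 = -4.35%, i.e. -4.35% to 2 d.p.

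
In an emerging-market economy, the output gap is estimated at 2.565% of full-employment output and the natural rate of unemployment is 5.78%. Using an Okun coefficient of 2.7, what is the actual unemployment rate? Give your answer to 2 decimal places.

From Okun's law, u - u* = -(output gap)/β = -(2.565)/2.7 = -0.95 points.
So u = 5.78 - 0.95 = 4.83%.

4.83%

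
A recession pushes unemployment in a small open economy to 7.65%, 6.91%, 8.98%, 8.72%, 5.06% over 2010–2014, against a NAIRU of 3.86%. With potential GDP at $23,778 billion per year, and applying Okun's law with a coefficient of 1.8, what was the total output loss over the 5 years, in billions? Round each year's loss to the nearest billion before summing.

Year 2010: gap = -1.8 × (7.65 - 3.86) = -6.822%, loss ≈ 23778 × 6.822/100 ≈ 1622.
Year 2011: gap = -1.8 × (6.91 - 3.86) = -5.49%, loss ≈ 23778 × 5.49/100 ≈ 1305.
Year 2012: gap = -1.8 × (8.98 - 3.86) = -9.216%, loss ≈ 23778 × 9.216/100 ≈ 2191.
Year 2013: gap = -1.8 × (8.72 - 3.86) = -8.748%, loss ≈ 23778 × 8.748/100 ≈ 2080.
Year 2014: gap = -1.8 × (5.06 - 3.86) = -2.16%, loss ≈ 23778 × 2.16/100 ≈ 514.
Total lost output = 1622 + 1305 + 2191 + 2080 + 514 = 7712 billion.

$7,712 billion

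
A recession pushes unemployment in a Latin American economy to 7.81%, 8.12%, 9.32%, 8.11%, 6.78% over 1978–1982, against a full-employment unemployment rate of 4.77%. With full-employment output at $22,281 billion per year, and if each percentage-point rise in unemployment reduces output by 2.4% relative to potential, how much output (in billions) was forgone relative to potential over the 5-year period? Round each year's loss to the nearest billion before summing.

Year 1978: gap = -2.4 × (7.81 - 4.77) = -7.296%, loss ≈ 22281 × 7.296/100 ≈ 1626.
Year 1979: gap = -2.4 × (8.12 - 4.77) = -8.04%, loss ≈ 22281 × 8.04/100 ≈ 1791.
Year 1980: gap = -2.4 × (9.32 - 4.77) = -10.92%, loss ≈ 22281 × 10.92/100 ≈ 2433.
Year 1981: gap = -2.4 × (8.11 - 4.77) = -8.016%, loss ≈ 22281 × 8.016/100 ≈ 1786.
Year 1982: gap = -2.4 × (6.78 - 4.77) = -4.824%, loss ≈ 22281 × 4.824/100 ≈ 1075.
Total lost output = 1626 + 1791 + 2433 + 1786 + 1075 = 8711 billion.

$8,711 billion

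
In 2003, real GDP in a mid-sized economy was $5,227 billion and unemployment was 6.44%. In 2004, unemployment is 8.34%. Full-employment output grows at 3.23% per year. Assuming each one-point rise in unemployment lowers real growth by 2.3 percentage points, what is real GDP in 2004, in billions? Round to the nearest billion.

$5,167 billion

Δu = 8.34 - 6.44 = 1.9 points.
Okun's law (growth form): g_Y = g_Y* - β × Δu = 3.23 - 2.3 × (1.90) = 3.23 - 4.37 = -1.14%.
Real GDP in the next year = 5227 × (1 - 1.14/100) = 5227 × 0.9886 ≈ 5167 billion.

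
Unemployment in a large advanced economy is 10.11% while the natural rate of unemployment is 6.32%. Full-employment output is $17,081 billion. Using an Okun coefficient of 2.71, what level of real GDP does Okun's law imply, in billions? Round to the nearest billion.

Unemployment gap = 10.11 - 6.32 = 3.79 points, so the output gap is -2.71 × 3.79 = -10.2709%.
Actual GDP = 17081 × (1 - 10.2709/100) = 17081 × 0.897291 ≈ 15327 billion.

$15,327 billion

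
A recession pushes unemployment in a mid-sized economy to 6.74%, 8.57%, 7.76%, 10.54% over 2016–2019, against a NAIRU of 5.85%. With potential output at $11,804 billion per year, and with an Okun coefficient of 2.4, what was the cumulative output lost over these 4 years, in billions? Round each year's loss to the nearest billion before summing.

Year 2016: gap = -2.4 × (6.74 - 5.85) = -2.136%, loss ≈ 11804 × 2.136/100 ≈ 252.
Year 2017: gap = -2.4 × (8.57 - 5.85) = -6.528%, loss ≈ 11804 × 6.528/100 ≈ 771.
Year 2018: gap = -2.4 × (7.76 - 5.85) = -4.584%, loss ≈ 11804 × 4.584/100 ≈ 541.
Year 2019: gap = -2.4 × (10.54 - 5.85) = -11.256%, loss ≈ 11804 × 11.256/100 ≈ 1329.
Total lost output = 252 + 771 + 541 + 1329 = 2893 billion.

$2,893 billion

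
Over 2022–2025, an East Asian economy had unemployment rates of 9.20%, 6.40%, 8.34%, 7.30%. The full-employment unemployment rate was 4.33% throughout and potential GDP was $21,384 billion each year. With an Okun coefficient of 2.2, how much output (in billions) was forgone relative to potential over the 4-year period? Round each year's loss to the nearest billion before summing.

$6,548 billion

Year 2022: gap = -2.2 × (9.2 - 4.33) = -10.714%, loss ≈ 21384 × 10.714/100 ≈ 2291.
Year 2023: gap = -2.2 × (6.4 - 4.33) = -4.554%, loss ≈ 21384 × 4.554/100 ≈ 974.
Year 2024: gap = -2.2 × (8.34 - 4.33) = -8.822%, loss ≈ 21384 × 8.822/100 ≈ 1886.
Year 2025: gap = -2.2 × (7.3 - 4.33) = -6.534%, loss ≈ 21384 × 6.534/100 ≈ 1397.
Total lost output = 2291 + 974 + 1886 + 1397 = 6548 billion.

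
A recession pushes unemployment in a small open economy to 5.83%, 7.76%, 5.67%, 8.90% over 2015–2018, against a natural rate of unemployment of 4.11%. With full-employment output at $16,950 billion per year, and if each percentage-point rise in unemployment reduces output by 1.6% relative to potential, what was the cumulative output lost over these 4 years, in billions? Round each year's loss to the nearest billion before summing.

$3,178 billion

Year 2015: gap = -1.6 × (5.83 - 4.11) = -2.752%, loss ≈ 16950 × 2.752/100 ≈ 466.
Year 2016: gap = -1.6 × (7.76 - 4.11) = -5.84%, loss ≈ 16950 × 5.84/100 ≈ 990.
Year 2017: gap = -1.6 × (5.67 - 4.11) = -2.496%, loss ≈ 16950 × 2.496/100 ≈ 423.
Year 2018: gap = -1.6 × (8.9 - 4.11) = -7.664%, loss ≈ 16950 × 7.664/100 ≈ 1299.
Total lost output = 466 + 990 + 423 + 1299 = 3178 billion.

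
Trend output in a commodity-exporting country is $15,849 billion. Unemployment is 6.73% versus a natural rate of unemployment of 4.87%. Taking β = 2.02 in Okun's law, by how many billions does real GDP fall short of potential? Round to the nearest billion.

$595 billion

Output gap = -2.02 × (6.73 - 4.87) = -2.02 × 1.86 = -3.7572%.
Actual GDP ≈ 15849 × 0.962428 ≈ 15254 billion, so the shortfall is 15849 - 15254 = 595 billion.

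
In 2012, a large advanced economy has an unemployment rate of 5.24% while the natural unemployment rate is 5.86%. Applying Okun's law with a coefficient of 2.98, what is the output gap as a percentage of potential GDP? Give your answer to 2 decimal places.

The unemployment gap is 5.24 - 5.86 = -0.62 percentage points.
Okun's law gives an output gap of -2.98 × (-0.62) = 1.8476%, i.e. 1.85% above potential.

1.85%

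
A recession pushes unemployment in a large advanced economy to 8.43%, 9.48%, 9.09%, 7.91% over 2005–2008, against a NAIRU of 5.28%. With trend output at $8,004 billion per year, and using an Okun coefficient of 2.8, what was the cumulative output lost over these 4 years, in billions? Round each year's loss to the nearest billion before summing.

$3,090 billion

Year 2005: gap = -2.8 × (8.43 - 5.28) = -8.82%, loss ≈ 8004 × 8.82/100 ≈ 706.
Year 2006: gap = -2.8 × (9.48 - 5.28) = -11.76%, loss ≈ 8004 × 11.76/100 ≈ 941.
Year 2007: gap = -2.8 × (9.09 - 5.28) = -10.668%, loss ≈ 8004 × 10.668/100 ≈ 854.
Year 2008: gap = -2.8 × (7.91 - 5.28) = -7.364%, loss ≈ 8004 × 7.364/100 ≈ 589.
Total lost output = 706 + 941 + 854 + 589 = 3090 billion.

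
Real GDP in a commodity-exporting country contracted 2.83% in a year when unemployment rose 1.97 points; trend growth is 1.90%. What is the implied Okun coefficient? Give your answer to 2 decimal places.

β ≈ 2.40

Growth form: g_Y = g_Y* - β × Δu, so β = (g_Y* - g_Y)/Δu.
β = (1.9 + 2.83)/1.97 = 4.73/1.97 = 2.40.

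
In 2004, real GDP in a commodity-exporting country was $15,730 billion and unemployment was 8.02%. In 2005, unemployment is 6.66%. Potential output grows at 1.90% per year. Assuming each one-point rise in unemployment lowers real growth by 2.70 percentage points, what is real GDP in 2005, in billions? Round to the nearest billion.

$16,606 billion

Δu = 6.66 - 8.02 = -1.36 points.
Okun's law (growth form): g_Y = g_Y* - β × Δu = 1.90 - 2.70 × (-1.36) = 1.9 + 3.672 = 5.572%.
Real GDP in the next year = 15730 × (1 + 5.572/100) = 15730 × 1.05572 ≈ 16606 billion.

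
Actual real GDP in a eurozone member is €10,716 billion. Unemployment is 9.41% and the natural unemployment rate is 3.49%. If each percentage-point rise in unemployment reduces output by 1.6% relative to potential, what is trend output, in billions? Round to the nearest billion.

€11,837 billion

Unemployment gap = 9.41 - 3.49 = 5.92 points, so output gap = -1.6 × 5.92 = -9.472%.
Since Y = Y* × (1 + gap/100), Y* = 10716/0.90528 ≈ 11837 billion.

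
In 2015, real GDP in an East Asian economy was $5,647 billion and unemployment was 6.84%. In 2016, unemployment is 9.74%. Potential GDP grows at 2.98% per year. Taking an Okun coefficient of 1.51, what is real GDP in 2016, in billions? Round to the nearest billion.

Δu = 9.74 - 6.84 = 2.9 points.
Okun's law (growth form): g_Y = g_Y* - β × Δu = 2.98 - 1.51 × (2.90) = 2.98 - 4.379 = -1.399%.
Real GDP in the next year = 5647 × (1 - 1.399/100) = 5647 × 0.98601 ≈ 5568 billion.

$5,568 billion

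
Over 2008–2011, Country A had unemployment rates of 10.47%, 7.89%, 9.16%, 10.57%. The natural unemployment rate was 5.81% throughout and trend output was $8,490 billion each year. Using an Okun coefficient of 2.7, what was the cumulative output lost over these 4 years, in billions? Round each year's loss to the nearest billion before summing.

Year 2008: gap = -2.7 × (10.47 - 5.81) = -12.582%, loss ≈ 8490 × 12.582/100 ≈ 1068.
Year 2009: gap = -2.7 × (7.89 - 5.81) = -5.616%, loss ≈ 8490 × 5.616/100 ≈ 477.
Year 2010: gap = -2.7 × (9.16 - 5.81) = -9.045%, loss ≈ 8490 × 9.045/100 ≈ 768.
Year 2011: gap = -2.7 × (10.57 - 5.81) = -12.852%, loss ≈ 8490 × 12.852/100 ≈ 1091.
Total lost output = 1068 + 477 + 768 + 1091 = 3404 billion.

$3,404 billion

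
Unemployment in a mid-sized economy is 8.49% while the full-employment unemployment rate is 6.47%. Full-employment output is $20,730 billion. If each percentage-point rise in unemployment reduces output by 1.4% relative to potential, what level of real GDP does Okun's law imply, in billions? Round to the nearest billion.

Unemployment gap = 8.49 - 6.47 = 2.02 points, so the output gap is -1.4 × 2.02 = -2.828%.
Actual GDP = 20730 × (1 - 2.828/100) = 20730 × 0.97172 ≈ 20144 billion.

$20,144 billion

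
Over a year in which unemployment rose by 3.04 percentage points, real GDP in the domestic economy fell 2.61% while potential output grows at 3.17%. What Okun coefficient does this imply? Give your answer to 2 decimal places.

Growth form: g_Y = g_Y* - β × Δu, so β = (g_Y* - g_Y)/Δu.
β = (3.17 + 2.61)/3.04 = 5.78/3.04 = 1.90.

β ≈ 1.90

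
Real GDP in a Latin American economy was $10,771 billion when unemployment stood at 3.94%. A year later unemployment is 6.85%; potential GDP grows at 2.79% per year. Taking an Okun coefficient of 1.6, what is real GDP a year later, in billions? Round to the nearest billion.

$10,570 billion

Δu = 6.85 - 3.94 = 2.91 points.
Okun's law (growth form): g_Y = g_Y* - β × Δu = 2.79 - 1.6 × (2.91) = 2.79 - 4.656 = -1.866%.
Real GDP in the next year = 10771 × (1 - 1.866/100) = 10771 × 0.98134 ≈ 10570 billion.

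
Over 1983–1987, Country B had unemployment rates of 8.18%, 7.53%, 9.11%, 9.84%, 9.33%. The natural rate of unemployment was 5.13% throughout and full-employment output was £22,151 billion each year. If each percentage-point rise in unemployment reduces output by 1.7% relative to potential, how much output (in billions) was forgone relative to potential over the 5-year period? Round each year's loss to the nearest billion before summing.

£6,908 billion

Year 1983: gap = -1.7 × (8.18 - 5.13) = -5.185%, loss ≈ 22151 × 5.185/100 ≈ 1149.
Year 1984: gap = -1.7 × (7.53 - 5.13) = -4.08%, loss ≈ 22151 × 4.08/100 ≈ 904.
Year 1985: gap = -1.7 × (9.11 - 5.13) = -6.766%, loss ≈ 22151 × 6.766/100 ≈ 1499.
Year 1986: gap = -1.7 × (9.84 - 5.13) = -8.007%, loss ≈ 22151 × 8.007/100 ≈ 1774.
Year 1987: gap = -1.7 × (9.33 - 5.13) = -7.14%, loss ≈ 22151 × 7.14/100 ≈ 1582.
Total lost output = 1149 + 904 + 1499 + 1774 + 1582 = 6908 billion.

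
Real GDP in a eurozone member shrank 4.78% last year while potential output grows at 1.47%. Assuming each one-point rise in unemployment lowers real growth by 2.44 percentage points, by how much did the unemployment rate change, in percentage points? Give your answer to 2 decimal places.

Growth-rate Okun's law: g_Y = g_Y* - β × Δu, so Δu = (g_Y* - g_Y)/β.
Δu = (1.47 + 4.78)/2.44 = 6.25/2.44 = 2.56 percentage points.

2.56 percentage points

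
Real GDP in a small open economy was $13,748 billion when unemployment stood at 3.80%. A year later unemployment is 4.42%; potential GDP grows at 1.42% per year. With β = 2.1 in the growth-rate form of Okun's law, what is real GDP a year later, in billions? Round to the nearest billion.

$13,764 billion

Δu = 4.42 - 3.8 = 0.62 points.
Okun's law (growth form): g_Y = g_Y* - β × Δu = 1.42 - 2.1 × (0.62) = 1.42 - 1.302 = 0.118%.
Real GDP in the next year = 13748 × (1 + 0.118/100) = 13748 × 1.00118 ≈ 13764 billion.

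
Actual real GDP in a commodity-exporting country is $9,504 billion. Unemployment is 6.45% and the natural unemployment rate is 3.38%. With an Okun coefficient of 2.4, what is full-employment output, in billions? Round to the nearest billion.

Unemployment gap = 6.45 - 3.38 = 3.07 points, so output gap = -2.4 × 3.07 = -7.368%.
Since Y = Y* × (1 + gap/100), Y* = 9504/0.92632 ≈ 10260 billion.

$10,260 billion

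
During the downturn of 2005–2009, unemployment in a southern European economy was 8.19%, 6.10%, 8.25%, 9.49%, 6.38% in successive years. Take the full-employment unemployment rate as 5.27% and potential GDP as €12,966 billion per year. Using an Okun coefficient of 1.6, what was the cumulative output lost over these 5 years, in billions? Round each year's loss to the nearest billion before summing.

€2,501 billion

Year 2005: gap = -1.6 × (8.19 - 5.27) = -4.672%, loss ≈ 12966 × 4.672/100 ≈ 606.
Year 2006: gap = -1.6 × (6.1 - 5.27) = -1.328%, loss ≈ 12966 × 1.328/100 ≈ 172.
Year 2007: gap = -1.6 × (8.25 - 5.27) = -4.768%, loss ≈ 12966 × 4.768/100 ≈ 618.
Year 2008: gap = -1.6 × (9.49 - 5.27) = -6.752%, loss ≈ 12966 × 6.752/100 ≈ 875.
Year 2009: gap = -1.6 × (6.38 - 5.27) = -1.776%, loss ≈ 12966 × 1.776/100 ≈ 230.
Total lost output = 606 + 172 + 618 + 875 + 230 = 2501 billion.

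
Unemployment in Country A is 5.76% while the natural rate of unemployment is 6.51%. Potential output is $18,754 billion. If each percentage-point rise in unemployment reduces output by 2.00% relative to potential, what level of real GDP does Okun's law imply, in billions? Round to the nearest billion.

Unemployment gap = 5.76 - 6.51 = -0.75 points, so the output gap is -2 × (-0.75) = 1.5%.
Actual GDP = 18754 × (1 + 1.5/100) = 18754 × 1.015 ≈ 19035 billion.

$19,035 billion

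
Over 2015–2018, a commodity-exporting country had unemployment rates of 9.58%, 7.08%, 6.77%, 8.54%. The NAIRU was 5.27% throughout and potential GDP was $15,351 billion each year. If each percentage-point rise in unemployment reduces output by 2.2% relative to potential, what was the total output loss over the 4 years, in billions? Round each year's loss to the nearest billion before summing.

Year 2015: gap = -2.2 × (9.58 - 5.27) = -9.482%, loss ≈ 15351 × 9.482/100 ≈ 1456.
Year 2016: gap = -2.2 × (7.08 - 5.27) = -3.982%, loss ≈ 15351 × 3.982/100 ≈ 611.
Year 2017: gap = -2.2 × (6.77 - 5.27) = -3.3%, loss ≈ 15351 × 3.3/100 ≈ 507.
Year 2018: gap = -2.2 × (8.54 - 5.27) = -7.194%, loss ≈ 15351 × 7.194/100 ≈ 1104.
Total lost output = 1456 + 611 + 507 + 1104 = 3678 billion.

$3,678 billion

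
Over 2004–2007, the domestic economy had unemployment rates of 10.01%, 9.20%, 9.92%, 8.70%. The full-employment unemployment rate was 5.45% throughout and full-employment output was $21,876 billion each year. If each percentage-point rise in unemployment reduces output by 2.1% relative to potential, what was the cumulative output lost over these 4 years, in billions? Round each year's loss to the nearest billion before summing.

$7,365 billion

Year 2004: gap = -2.1 × (10.01 - 5.45) = -9.576%, loss ≈ 21876 × 9.576/100 ≈ 2095.
Year 2005: gap = -2.1 × (9.2 - 5.45) = -7.875%, loss ≈ 21876 × 7.875/100 ≈ 1723.
Year 2006: gap = -2.1 × (9.92 - 5.45) = -9.387%, loss ≈ 21876 × 9.387/100 ≈ 2054.
Year 2007: gap = -2.1 × (8.7 - 5.45) = -6.825%, loss ≈ 21876 × 6.825/100 ≈ 1493.
Total lost output = 2095 + 1723 + 2054 + 1493 = 7365 billion.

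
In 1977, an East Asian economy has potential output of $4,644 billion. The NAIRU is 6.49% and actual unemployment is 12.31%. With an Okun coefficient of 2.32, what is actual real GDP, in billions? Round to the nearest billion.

$4,017 billion

Unemployment gap = 12.31 - 6.49 = 5.82 points, so the output gap is -2.32 × 5.82 = -13.5024%.
Actual GDP = 4644 × (1 - 13.5024/100) = 4644 × 0.864976 ≈ 4017 billion.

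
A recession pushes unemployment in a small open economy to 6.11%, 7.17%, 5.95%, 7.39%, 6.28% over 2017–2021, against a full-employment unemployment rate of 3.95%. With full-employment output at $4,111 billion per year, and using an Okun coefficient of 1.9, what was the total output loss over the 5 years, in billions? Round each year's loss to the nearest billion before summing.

$1,028 billion

Year 2017: gap = -1.9 × (6.11 - 3.95) = -4.104%, loss ≈ 4111 × 4.104/100 ≈ 169.
Year 2018: gap = -1.9 × (7.17 - 3.95) = -6.118%, loss ≈ 4111 × 6.118/100 ≈ 252.
Year 2019: gap = -1.9 × (5.95 - 3.95) = -3.8%, loss ≈ 4111 × 3.8/100 ≈ 156.
Year 2020: gap = -1.9 × (7.39 - 3.95) = -6.536%, loss ≈ 4111 × 6.536/100 ≈ 269.
Year 2021: gap = -1.9 × (6.28 - 3.95) = -4.427%, loss ≈ 4111 × 4.427/100 ≈ 182.
Total lost output = 169 + 252 + 156 + 269 + 182 = 1028 billion.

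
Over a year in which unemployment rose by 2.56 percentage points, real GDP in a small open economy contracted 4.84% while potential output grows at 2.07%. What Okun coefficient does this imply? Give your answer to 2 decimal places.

β ≈ 2.70

Growth form: g_Y = g_Y* - β × Δu, so β = (g_Y* - g_Y)/Δu.
β = (2.07 + 4.84)/2.56 = 6.91/2.56 = 2.70.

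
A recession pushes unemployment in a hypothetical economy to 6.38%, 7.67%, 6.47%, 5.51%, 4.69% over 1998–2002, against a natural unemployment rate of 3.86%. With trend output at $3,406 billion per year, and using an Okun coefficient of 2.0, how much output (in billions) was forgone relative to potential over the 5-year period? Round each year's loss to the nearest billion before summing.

Year 1998: gap = -2.0 × (6.38 - 3.86) = -5.04%, loss ≈ 3406 × 5.04/100 ≈ 172.
Year 1999: gap = -2.0 × (7.67 - 3.86) = -7.62%, loss ≈ 3406 × 7.62/100 ≈ 260.
Year 2000: gap = -2.0 × (6.47 - 3.86) = -5.22%, loss ≈ 3406 × 5.22/100 ≈ 178.
Year 2001: gap = -2.0 × (5.51 - 3.86) = -3.3%, loss ≈ 3406 × 3.3/100 ≈ 112.
Year 2002: gap = -2.0 × (4.69 - 3.86) = -1.66%, loss ≈ 3406 × 1.66/100 ≈ 57.
Total lost output = 172 + 260 + 178 + 112 + 57 = 779 billion.

$779 billion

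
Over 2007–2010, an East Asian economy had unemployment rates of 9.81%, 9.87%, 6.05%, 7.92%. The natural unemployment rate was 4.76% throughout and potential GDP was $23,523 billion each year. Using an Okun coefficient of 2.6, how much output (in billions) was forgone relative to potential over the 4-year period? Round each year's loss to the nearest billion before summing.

$8,936 billion

Year 2007: gap = -2.6 × (9.81 - 4.76) = -13.13%, loss ≈ 23523 × 13.13/100 ≈ 3089.
Year 2008: gap = -2.6 × (9.87 - 4.76) = -13.286%, loss ≈ 23523 × 13.286/100 ≈ 3125.
Year 2009: gap = -2.6 × (6.05 - 4.76) = -3.354%, loss ≈ 23523 × 3.354/100 ≈ 789.
Year 2010: gap = -2.6 × (7.92 - 4.76) = -8.216%, loss ≈ 23523 × 8.216/100 ≈ 1933.
Total lost output = 3089 + 3125 + 789 + 1933 = 8936 billion.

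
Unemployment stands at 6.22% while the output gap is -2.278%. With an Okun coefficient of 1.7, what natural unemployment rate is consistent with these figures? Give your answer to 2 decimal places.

From Okun's law, u - u* = -(output gap)/β = -(-2.278)/1.7 = 1.34 points.
So u* = 6.22 - 1.34 = 4.88%.

4.88%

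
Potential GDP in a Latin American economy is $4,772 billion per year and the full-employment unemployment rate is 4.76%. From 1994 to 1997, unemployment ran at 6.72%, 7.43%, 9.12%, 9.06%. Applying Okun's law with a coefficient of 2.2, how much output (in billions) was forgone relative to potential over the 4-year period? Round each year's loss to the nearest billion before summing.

$1,395 billion

Year 1994: gap = -2.2 × (6.72 - 4.76) = -4.312%, loss ≈ 4772 × 4.312/100 ≈ 206.
Year 1995: gap = -2.2 × (7.43 - 4.76) = -5.874%, loss ≈ 4772 × 5.874/100 ≈ 280.
Year 1996: gap = -2.2 × (9.12 - 4.76) = -9.592%, loss ≈ 4772 × 9.592/100 ≈ 458.
Year 1997: gap = -2.2 × (9.06 - 4.76) = -9.46%, loss ≈ 4772 × 9.46/100 ≈ 451.
Total lost output = 206 + 280 + 458 + 451 = 1395 billion.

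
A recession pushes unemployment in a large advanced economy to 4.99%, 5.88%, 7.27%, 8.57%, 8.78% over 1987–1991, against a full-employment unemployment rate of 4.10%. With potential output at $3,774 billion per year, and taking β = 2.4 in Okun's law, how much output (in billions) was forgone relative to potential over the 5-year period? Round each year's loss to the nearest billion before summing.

Year 1987: gap = -2.4 × (4.99 - 4.1) = -2.136%, loss ≈ 3774 × 2.136/100 ≈ 81.
Year 1988: gap = -2.4 × (5.88 - 4.1) = -4.272%, loss ≈ 3774 × 4.272/100 ≈ 161.
Year 1989: gap = -2.4 × (7.27 - 4.1) = -7.608%, loss ≈ 3774 × 7.608/100 ≈ 287.
Year 1990: gap = -2.4 × (8.57 - 4.1) = -10.728%, loss ≈ 3774 × 10.728/100 ≈ 405.
Year 1991: gap = -2.4 × (8.78 - 4.1) = -11.232%, loss ≈ 3774 × 11.232/100 ≈ 424.
Total lost output = 81 + 161 + 287 + 405 + 424 = 1358 billion.

$1,358 billion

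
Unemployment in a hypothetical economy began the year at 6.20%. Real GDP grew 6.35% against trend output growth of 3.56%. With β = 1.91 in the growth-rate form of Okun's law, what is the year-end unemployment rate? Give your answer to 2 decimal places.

4.74%

Growth-rate Okun's law: g_Y = g_Y* - β × Δu, so Δu = (g_Y* - g_Y)/β.
Δu = (3.56 - 6.35)/1.91 = -2.79/1.91 = -1.46 percentage points.
Year-end unemployment = 6.2 - 1.46 = 4.74%.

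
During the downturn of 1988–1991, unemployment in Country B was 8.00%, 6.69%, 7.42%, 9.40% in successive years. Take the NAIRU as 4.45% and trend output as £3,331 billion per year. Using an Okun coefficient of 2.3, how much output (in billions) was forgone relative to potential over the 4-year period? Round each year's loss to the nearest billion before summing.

£1,051 billion

Year 1988: gap = -2.3 × (8 - 4.45) = -8.165%, loss ≈ 3331 × 8.165/100 ≈ 272.
Year 1989: gap = -2.3 × (6.69 - 4.45) = -5.152%, loss ≈ 3331 × 5.152/100 ≈ 172.
Year 1990: gap = -2.3 × (7.42 - 4.45) = -6.831%, loss ≈ 3331 × 6.831/100 ≈ 228.
Year 1991: gap = -2.3 × (9.4 - 4.45) = -11.385%, loss ≈ 3331 × 11.385/100 ≈ 379.
Total lost output = 272 + 172 + 228 + 379 = 1051 billion.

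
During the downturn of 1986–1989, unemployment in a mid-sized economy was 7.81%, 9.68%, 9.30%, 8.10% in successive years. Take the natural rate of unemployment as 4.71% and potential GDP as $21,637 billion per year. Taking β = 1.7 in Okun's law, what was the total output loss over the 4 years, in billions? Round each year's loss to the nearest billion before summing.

$5,903 billion

Year 1986: gap = -1.7 × (7.81 - 4.71) = -5.27%, loss ≈ 21637 × 5.27/100 ≈ 1140.
Year 1987: gap = -1.7 × (9.68 - 4.71) = -8.449%, loss ≈ 21637 × 8.449/100 ≈ 1828.
Year 1988: gap = -1.7 × (9.3 - 4.71) = -7.803%, loss ≈ 21637 × 7.803/100 ≈ 1688.
Year 1989: gap = -1.7 × (8.1 - 4.71) = -5.763%, loss ≈ 21637 × 5.763/100 ≈ 1247.
Total lost output = 1140 + 1828 + 1688 + 1247 = 5903 billion.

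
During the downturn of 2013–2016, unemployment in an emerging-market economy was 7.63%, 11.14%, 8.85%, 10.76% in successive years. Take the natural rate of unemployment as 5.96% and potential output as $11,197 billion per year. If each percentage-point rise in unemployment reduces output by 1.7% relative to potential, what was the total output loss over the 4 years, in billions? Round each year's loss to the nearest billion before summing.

Year 2013: gap = -1.7 × (7.63 - 5.96) = -2.839%, loss ≈ 11197 × 2.839/100 ≈ 318.
Year 2014: gap = -1.7 × (11.14 - 5.96) = -8.806%, loss ≈ 11197 × 8.806/100 ≈ 986.
Year 2015: gap = -1.7 × (8.85 - 5.96) = -4.913%, loss ≈ 11197 × 4.913/100 ≈ 550.
Year 2016: gap = -1.7 × (10.76 - 5.96) = -8.16%, loss ≈ 11197 × 8.16/100 ≈ 914.
Total lost output = 318 + 986 + 550 + 914 = 2768 billion.

$2,768 billion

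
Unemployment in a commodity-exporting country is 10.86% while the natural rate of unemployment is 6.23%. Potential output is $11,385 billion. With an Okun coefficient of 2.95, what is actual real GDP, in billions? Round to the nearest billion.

Unemployment gap = 10.86 - 6.23 = 4.63 points, so the output gap is -2.95 × 4.63 = -13.6585%.
Actual GDP = 11385 × (1 - 13.6585/100) = 11385 × 0.863415 ≈ 9830 billion.

$9,830 billion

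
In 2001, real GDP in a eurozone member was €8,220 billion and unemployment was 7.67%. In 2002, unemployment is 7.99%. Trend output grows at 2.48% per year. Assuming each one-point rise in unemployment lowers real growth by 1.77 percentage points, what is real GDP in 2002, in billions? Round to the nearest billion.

Δu = 7.99 - 7.67 = 0.32 points.
Okun's law (growth form): g_Y = g_Y* - β × Δu = 2.48 - 1.77 × (0.32) = 2.48 - 0.5664 = 1.9136%.
Real GDP in the next year = 8220 × (1 + 1.9136/100) = 8220 × 1.019136 ≈ 8377 billion.

€8,377 billion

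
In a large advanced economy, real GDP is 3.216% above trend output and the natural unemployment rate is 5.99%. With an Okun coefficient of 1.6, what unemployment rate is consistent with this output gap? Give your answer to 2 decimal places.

3.98%

From Okun's law, u - u* = -(output gap)/β = -(3.216)/1.6 = -2.01 points.
So u = 5.99 - 2.01 = 3.98%.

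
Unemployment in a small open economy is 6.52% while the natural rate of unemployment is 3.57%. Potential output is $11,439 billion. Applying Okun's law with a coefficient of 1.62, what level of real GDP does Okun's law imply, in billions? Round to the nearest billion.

Unemployment gap = 6.52 - 3.57 = 2.95 points, so the output gap is -1.62 × 2.95 = -4.779%.
Actual GDP = 11439 × (1 - 4.779/100) = 11439 × 0.95221 ≈ 10892 billion.

$10,892 billion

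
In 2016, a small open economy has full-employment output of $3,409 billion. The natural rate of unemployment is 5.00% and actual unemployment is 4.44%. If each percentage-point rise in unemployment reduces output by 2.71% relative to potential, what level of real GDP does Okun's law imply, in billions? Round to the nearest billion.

$3,461 billion

Unemployment gap = 4.44 - 5 = -0.56 points, so the output gap is -2.71 × (-0.56) = 1.5176%.
Actual GDP = 3409 × (1 + 1.5176/100) = 3409 × 1.015176 ≈ 3461 billion.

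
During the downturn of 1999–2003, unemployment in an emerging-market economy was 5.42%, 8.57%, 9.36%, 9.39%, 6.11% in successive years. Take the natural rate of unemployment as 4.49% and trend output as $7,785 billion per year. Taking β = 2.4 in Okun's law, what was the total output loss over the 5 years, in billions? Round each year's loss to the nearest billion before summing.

Year 1999: gap = -2.4 × (5.42 - 4.49) = -2.232%, loss ≈ 7785 × 2.232/100 ≈ 174.
Year 2000: gap = -2.4 × (8.57 - 4.49) = -9.792%, loss ≈ 7785 × 9.792/100 ≈ 762.
Year 2001: gap = -2.4 × (9.36 - 4.49) = -11.688%, loss ≈ 7785 × 11.688/100 ≈ 910.
Year 2002: gap = -2.4 × (9.39 - 4.49) = -11.76%, loss ≈ 7785 × 11.76/100 ≈ 916.
Year 2003: gap = -2.4 × (6.11 - 4.49) = -3.888%, loss ≈ 7785 × 3.888/100 ≈ 303.
Total lost output = 174 + 762 + 910 + 916 + 303 = 3065 billion.

$3,065 billion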